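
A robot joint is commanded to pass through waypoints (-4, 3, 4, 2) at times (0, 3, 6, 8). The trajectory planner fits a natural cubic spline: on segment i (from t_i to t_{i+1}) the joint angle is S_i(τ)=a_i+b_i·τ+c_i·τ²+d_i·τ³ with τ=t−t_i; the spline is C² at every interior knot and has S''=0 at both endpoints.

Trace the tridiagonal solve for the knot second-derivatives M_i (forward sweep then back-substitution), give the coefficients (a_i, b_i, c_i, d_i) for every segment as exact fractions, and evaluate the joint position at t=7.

  seg 0: a=-4 b=307/111 c=0 d=-16/333
  seg 1: a=3 b=163/111 c=-16/37 d=2/111
  seg 2: a=4 b=-71/111 c=-10/37 d=5/111
S(7) = 116/37

Δ: Δ0=7/3, Δ1=1/3, Δ2=-1
row 1: diag=12, rhs=-12; c'=1/4, d'=-1
row 2: denom=10−3·1/4=37/4; d'=(-8−3·-1)/(37/4)=-20/37
back: M2=-20/37
back: M1=-1−1/4·-20/37=-32/37
M: M0=0, M1=-32/37, M2=-20/37, M3=0
seg 0: a=-4, c=M0/2=0, d=(M1−M0)/(6·3)=-16/333, b=Δ0−h0·(2M0+M1)/6=307/111
seg 1: a=3, c=M1/2=-16/37, d=(M2−M1)/(6·3)=2/111, b=Δ1−h1·(2M1+M2)/6=163/111
seg 2: a=4, c=M2/2=-10/37, d=(M3−M2)/(6·2)=5/111, b=Δ2−h2·(2M2+M3)/6=-71/111
t_q=7 → seg 2, τ=1; S=4+-71/111·τ+-10/37·τ²+5/111·τ³=116/37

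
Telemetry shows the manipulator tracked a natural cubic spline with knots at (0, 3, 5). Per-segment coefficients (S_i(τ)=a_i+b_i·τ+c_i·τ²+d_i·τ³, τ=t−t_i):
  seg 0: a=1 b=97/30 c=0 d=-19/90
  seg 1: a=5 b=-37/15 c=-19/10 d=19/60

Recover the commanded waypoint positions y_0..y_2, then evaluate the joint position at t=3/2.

y_0 = S_0(0) = a_0 = 1
y_1 = S_1(0) = a_1 = 5
y_2 = S_1(2) = -5
t_q=3/2 is in segment 0 (τ=3/2); S_0(τ)=411/80

y_0=1 y_1=5 y_2=-5
S(3/2) = 411/80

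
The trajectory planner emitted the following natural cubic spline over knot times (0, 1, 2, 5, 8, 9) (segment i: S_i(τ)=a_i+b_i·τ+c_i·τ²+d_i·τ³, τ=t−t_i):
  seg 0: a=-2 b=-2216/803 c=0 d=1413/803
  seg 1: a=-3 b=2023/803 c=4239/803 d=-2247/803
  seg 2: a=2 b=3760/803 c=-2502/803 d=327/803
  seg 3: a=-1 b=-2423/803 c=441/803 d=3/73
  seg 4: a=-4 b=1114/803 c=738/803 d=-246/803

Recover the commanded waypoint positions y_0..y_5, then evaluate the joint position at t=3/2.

y_0 = S_0(0) = a_0 = -2
y_1 = S_1(0) = a_1 = -3
y_2 = S_2(0) = a_2 = 2
y_3 = S_3(0) = a_3 = -1
y_4 = S_4(0) = a_4 = -4
y_5 = S_4(1) = -2
t_q=3/2 is in segment 1 (τ=1/2); S_1(τ)=-4949/6424

y_0=-2 y_1=-3 y_2=2 y_3=-1 y_4=-4 y_5=-2
S(3/2) = -4949/6424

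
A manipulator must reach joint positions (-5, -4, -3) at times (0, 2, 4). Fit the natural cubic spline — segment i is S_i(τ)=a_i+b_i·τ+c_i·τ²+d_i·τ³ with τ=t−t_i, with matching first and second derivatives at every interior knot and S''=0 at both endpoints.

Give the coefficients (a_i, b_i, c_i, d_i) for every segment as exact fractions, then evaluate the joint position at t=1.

  seg 0: a=-5 b=1/2 c=0 d=0
  seg 1: a=-4 b=1/2 c=0 d=0
S(1) = -9/2

Δ: Δ0=1/2, Δ1=1/2
row 1: diag=8, rhs=0; c'=1/4, d'=0
back: M1=0
M: M0=0, M1=0, M2=0
seg 0: a=-5, c=M0/2=0, d=(M1−M0)/(6·2)=0, b=Δ0−h0·(2M0+M1)/6=1/2
seg 1: a=-4, c=M1/2=0, d=(M2−M1)/(6·2)=0, b=Δ1−h1·(2M1+M2)/6=1/2
t_q=1 → seg 0, τ=1; S=-5+1/2·τ+0·τ²+0·τ³=-9/2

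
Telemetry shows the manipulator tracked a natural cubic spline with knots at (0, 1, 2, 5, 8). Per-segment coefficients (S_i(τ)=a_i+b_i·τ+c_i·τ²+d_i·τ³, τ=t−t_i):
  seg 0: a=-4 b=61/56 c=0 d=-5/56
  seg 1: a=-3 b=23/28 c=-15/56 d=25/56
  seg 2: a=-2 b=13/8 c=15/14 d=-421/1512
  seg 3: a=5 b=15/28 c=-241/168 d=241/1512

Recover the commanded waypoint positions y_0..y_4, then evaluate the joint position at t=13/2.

y_0=-4 y_1=-3 y_2=-2 y_3=5 y_4=-2
S(13/2) = 1395/448

y_0 = S_0(0) = a_0 = -4
y_1 = S_1(0) = a_1 = -3
y_2 = S_2(0) = a_2 = -2
y_3 = S_3(0) = a_3 = 5
y_4 = S_3(3) = -2
t_q=13/2 is in segment 3 (τ=3/2); S_3(τ)=1395/448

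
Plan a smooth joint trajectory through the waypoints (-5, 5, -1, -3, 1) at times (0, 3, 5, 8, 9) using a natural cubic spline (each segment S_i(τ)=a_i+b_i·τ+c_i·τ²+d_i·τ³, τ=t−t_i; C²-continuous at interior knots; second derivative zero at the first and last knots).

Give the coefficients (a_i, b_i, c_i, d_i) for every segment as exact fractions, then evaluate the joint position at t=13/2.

  seg 0: a=-5 b=3637/678 c=0 d=-51/226
  seg 1: a=5 b=-247/339 c=-459/226 d=607/1356
  seg 2: a=-1 b=-1180/339 c=74/113 d=32/339
  seg 3: a=-3 b=1016/339 c=170/113 d=-170/339
S(13/2) = -1001/226

Δ: Δ0=10/3, Δ1=-3, Δ2=-2/3, Δ3=4
row 1: diag=10, rhs=-38; c'=1/5, d'=-19/5
row 2: denom=10−2·1/5=48/5; d'=(14−2·-19/5)/(48/5)=9/4
row 3: denom=8−3·5/16=113/16; d'=(28−3·9/4)/(113/16)=340/113
back: M3=340/113
back: M2=9/4−5/16·340/113=148/113
back: M1=-19/5−1/5·148/113=-459/113
M: M0=0, M1=-459/113, M2=148/113, M3=340/113, M4=0
seg 0: a=-5, c=M0/2=0, d=(M1−M0)/(6·3)=-51/226, b=Δ0−h0·(2M0+M1)/6=3637/678
seg 1: a=5, c=M1/2=-459/226, d=(M2−M1)/(6·2)=607/1356, b=Δ1−h1·(2M1+M2)/6=-247/339
seg 2: a=-1, c=M2/2=74/113, d=(M3−M2)/(6·3)=32/339, b=Δ2−h2·(2M2+M3)/6=-1180/339
seg 3: a=-3, c=M3/2=170/113, d=(M4−M3)/(6·1)=-170/339, b=Δ3−h3·(2M3+M4)/6=1016/339
t_q=13/2 → seg 2, τ=3/2; S=-1+-1180/339·τ+74/113·τ²+32/339·τ³=-1001/226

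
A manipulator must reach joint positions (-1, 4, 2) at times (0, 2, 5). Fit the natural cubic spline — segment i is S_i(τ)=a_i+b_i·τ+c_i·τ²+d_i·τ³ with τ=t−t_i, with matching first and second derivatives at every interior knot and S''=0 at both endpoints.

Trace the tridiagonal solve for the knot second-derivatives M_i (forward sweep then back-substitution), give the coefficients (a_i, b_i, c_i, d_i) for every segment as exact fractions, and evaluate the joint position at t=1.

  seg 0: a=-1 b=47/15 c=0 d=-19/120
  seg 1: a=4 b=37/30 c=-19/20 d=19/180
S(1) = 79/40

Δ: Δ0=5/2, Δ1=-2/3
row 1: diag=10, rhs=-19; c'=3/10, d'=-19/10
back: M1=-19/10
M: M0=0, M1=-19/10, M2=0
seg 0: a=-1, c=M0/2=0, d=(M1−M0)/(6·2)=-19/120, b=Δ0−h0·(2M0+M1)/6=47/15
seg 1: a=4, c=M1/2=-19/20, d=(M2−M1)/(6·3)=19/180, b=Δ1−h1·(2M1+M2)/6=37/30
t_q=1 → seg 0, τ=1; S=-1+47/15·τ+0·τ²+-19/120·τ³=79/40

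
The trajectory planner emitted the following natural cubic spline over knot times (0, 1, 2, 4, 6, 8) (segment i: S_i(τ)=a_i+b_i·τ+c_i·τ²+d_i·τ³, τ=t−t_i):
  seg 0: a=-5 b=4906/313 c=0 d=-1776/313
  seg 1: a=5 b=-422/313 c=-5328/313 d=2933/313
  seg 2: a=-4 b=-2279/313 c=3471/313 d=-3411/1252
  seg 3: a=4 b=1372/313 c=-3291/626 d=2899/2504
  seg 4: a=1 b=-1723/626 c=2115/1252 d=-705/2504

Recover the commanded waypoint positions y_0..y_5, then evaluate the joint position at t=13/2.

y_0=-5 y_1=5 y_2=-4 y_3=4 y_4=1 y_5=0
S(13/2) = 219/20032

y_0 = S_0(0) = a_0 = -5
y_1 = S_1(0) = a_1 = 5
y_2 = S_2(0) = a_2 = -4
y_3 = S_3(0) = a_3 = 4
y_4 = S_4(0) = a_4 = 1
y_5 = S_4(2) = 0
t_q=13/2 is in segment 4 (τ=1/2); S_4(τ)=219/20032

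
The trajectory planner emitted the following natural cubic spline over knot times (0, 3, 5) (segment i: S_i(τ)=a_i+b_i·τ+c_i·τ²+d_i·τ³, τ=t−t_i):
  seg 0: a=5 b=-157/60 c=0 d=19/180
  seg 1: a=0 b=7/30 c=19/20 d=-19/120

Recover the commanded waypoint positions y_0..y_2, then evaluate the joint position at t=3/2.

y_0=5 y_1=0 y_2=3
S(3/2) = 229/160

y_0 = S_0(0) = a_0 = 5
y_1 = S_1(0) = a_1 = 0
y_2 = S_1(2) = 3
t_q=3/2 is in segment 0 (τ=3/2); S_0(τ)=229/160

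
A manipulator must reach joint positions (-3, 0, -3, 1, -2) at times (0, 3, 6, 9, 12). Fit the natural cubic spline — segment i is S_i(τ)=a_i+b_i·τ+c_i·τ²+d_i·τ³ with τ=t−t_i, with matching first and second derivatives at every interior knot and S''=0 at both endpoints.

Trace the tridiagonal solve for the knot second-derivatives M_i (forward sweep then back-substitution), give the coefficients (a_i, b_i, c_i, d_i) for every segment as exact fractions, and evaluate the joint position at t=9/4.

  seg 0: a=-3 b=293/168 c=0 d=-125/1512
  seg 1: a=0 b=-41/84 c=-125/168 d=289/1512
  seg 2: a=-3 b=5/24 c=41/42 d=-101/504
  seg 3: a=1 b=55/84 c=-139/168 d=139/1512
S(9/4) = -9/512

Δ: Δ0=1, Δ1=-1, Δ2=4/3, Δ3=-1
row 1: diag=12, rhs=-12; c'=1/4, d'=-1
row 2: denom=12−3·1/4=45/4; d'=(14−3·-1)/(45/4)=68/45
row 3: denom=12−3·4/15=56/5; d'=(-14−3·68/45)/(56/5)=-139/84
back: M3=-139/84
back: M2=68/45−4/15·-139/84=41/21
back: M1=-1−1/4·41/21=-125/84
M: M0=0, M1=-125/84, M2=41/21, M3=-139/84, M4=0
seg 0: a=-3, c=M0/2=0, d=(M1−M0)/(6·3)=-125/1512, b=Δ0−h0·(2M0+M1)/6=293/168
seg 1: a=0, c=M1/2=-125/168, d=(M2−M1)/(6·3)=289/1512, b=Δ1−h1·(2M1+M2)/6=-41/84
seg 2: a=-3, c=M2/2=41/42, d=(M3−M2)/(6·3)=-101/504, b=Δ2−h2·(2M2+M3)/6=5/24
seg 3: a=1, c=M3/2=-139/168, d=(M4−M3)/(6·3)=139/1512, b=Δ3−h3·(2M3+M4)/6=55/84
t_q=9/4 → seg 0, τ=9/4; S=-3+293/168·τ+0·τ²+-125/1512·τ³=-9/512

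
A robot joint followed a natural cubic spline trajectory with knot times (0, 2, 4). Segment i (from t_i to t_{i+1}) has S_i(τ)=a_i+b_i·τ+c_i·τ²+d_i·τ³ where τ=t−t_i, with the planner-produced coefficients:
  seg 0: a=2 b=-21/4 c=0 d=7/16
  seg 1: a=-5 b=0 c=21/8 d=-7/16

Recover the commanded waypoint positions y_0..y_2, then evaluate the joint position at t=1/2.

y_0=2 y_1=-5 y_2=2
S(1/2) = -73/128

y_0 = S_0(0) = a_0 = 2
y_1 = S_1(0) = a_1 = -5
y_2 = S_1(2) = 2
t_q=1/2 is in segment 0 (τ=1/2); S_0(τ)=-73/128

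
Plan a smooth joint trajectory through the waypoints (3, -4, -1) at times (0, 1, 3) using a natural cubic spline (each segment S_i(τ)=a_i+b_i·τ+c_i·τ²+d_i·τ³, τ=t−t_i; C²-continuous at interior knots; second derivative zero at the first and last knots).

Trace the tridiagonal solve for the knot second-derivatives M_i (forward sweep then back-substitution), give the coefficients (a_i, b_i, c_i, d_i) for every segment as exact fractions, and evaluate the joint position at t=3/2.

  seg 0: a=3 b=-101/12 c=0 d=17/12
  seg 1: a=-4 b=-25/6 c=17/4 d=-17/24
S(3/2) = -327/64

Δ: Δ0=-7, Δ1=3/2
row 1: diag=6, rhs=51; c'=1/3, d'=17/2
back: M1=17/2
M: M0=0, M1=17/2, M2=0
seg 0: a=3, c=M0/2=0, d=(M1−M0)/(6·1)=17/12, b=Δ0−h0·(2M0+M1)/6=-101/12
seg 1: a=-4, c=M1/2=17/4, d=(M2−M1)/(6·2)=-17/24, b=Δ1−h1·(2M1+M2)/6=-25/6
t_q=3/2 → seg 1, τ=1/2; S=-4+-25/6·τ+17/4·τ²+-17/24·τ³=-327/64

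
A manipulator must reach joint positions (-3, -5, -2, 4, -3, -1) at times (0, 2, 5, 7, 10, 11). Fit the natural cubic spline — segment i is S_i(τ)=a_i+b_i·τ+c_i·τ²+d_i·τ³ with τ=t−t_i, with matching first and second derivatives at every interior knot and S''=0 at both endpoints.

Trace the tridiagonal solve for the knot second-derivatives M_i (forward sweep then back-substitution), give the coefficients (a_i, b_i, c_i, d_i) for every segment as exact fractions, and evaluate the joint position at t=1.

  seg 0: a=-3 b=-7333/6141 c=0 d=298/6141
  seg 1: a=-5 b=-3757/6141 c=596/2047 d=4534/55269
  seg 2: a=-2 b=20573/6141 c=6322/6141 d=-7397/12282
  seg 3: a=4 b=493/2047 c=-15869/6141 d=31799/55269
  seg 4: a=-3 b=554/2047 c=5310/2047 d=-1770/2047
S(1) = -8486/2047

Δ: Δ0=-1, Δ1=1, Δ2=3, Δ3=-7/3, Δ4=2
row 1: diag=10, rhs=12; c'=3/10, d'=6/5
row 2: denom=10−3·3/10=91/10; d'=(12−3·6/5)/(91/10)=12/13
row 3: denom=10−2·20/91=870/91; d'=(-32−2·12/13)/(870/91)=-308/87
row 4: denom=8−3·91/290=2047/290; d'=(26−3·-308/87)/(2047/290)=10620/2047
back: M4=10620/2047
back: M3=-308/87−91/290·10620/2047=-31738/6141
back: M2=12/13−20/91·-31738/6141=12644/6141
back: M1=6/5−3/10·12644/6141=1192/2047
M: M0=0, M1=1192/2047, M2=12644/6141, M3=-31738/6141, M4=10620/2047, M5=0
seg 0: a=-3, c=M0/2=0, d=(M1−M0)/(6·2)=298/6141, b=Δ0−h0·(2M0+M1)/6=-7333/6141
seg 1: a=-5, c=M1/2=596/2047, d=(M2−M1)/(6·3)=4534/55269, b=Δ1−h1·(2M1+M2)/6=-3757/6141
seg 2: a=-2, c=M2/2=6322/6141, d=(M3−M2)/(6·2)=-7397/12282, b=Δ2−h2·(2M2+M3)/6=20573/6141
seg 3: a=4, c=M3/2=-15869/6141, d=(M4−M3)/(6·3)=31799/55269, b=Δ3−h3·(2M3+M4)/6=493/2047
seg 4: a=-3, c=M4/2=5310/2047, d=(M5−M4)/(6·1)=-1770/2047, b=Δ4−h4·(2M4+M5)/6=554/2047
t_q=1 → seg 0, τ=1; S=-3+-7333/6141·τ+0·τ²+298/6141·τ³=-8486/2047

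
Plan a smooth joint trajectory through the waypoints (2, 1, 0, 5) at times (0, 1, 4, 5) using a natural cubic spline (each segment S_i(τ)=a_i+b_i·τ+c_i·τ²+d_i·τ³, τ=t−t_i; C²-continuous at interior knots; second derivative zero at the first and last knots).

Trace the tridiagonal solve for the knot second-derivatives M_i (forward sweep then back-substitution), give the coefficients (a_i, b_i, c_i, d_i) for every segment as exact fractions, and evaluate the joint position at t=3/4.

Δ: Δ0=-1, Δ1=-1/3, Δ2=5
row 1: diag=8, rhs=4; c'=3/8, d'=1/2
row 2: denom=8−3·3/8=55/8; d'=(32−3·1/2)/(55/8)=244/55
back: M2=244/55
back: M1=1/2−3/8·244/55=-64/55
M: M0=0, M1=-64/55, M2=244/55, M3=0
seg 0: a=2, c=M0/2=0, d=(M1−M0)/(6·1)=-32/165, b=Δ0−h0·(2M0+M1)/6=-133/165
seg 1: a=1, c=M1/2=-32/55, d=(M2−M1)/(6·3)=14/45, b=Δ1−h1·(2M1+M2)/6=-229/165
seg 2: a=0, c=M2/2=122/55, d=(M3−M2)/(6·1)=-122/165, b=Δ2−h2·(2M2+M3)/6=581/165
t_q=3/4 → seg 0, τ=3/4; S=2+-133/165·τ+0·τ²+-32/165·τ³=289/220

  seg 0: a=2 b=-133/165 c=0 d=-32/165
  seg 1: a=1 b=-229/165 c=-32/55 d=14/45
  seg 2: a=0 b=581/165 c=122/55 d=-122/165
S(3/4) = 289/220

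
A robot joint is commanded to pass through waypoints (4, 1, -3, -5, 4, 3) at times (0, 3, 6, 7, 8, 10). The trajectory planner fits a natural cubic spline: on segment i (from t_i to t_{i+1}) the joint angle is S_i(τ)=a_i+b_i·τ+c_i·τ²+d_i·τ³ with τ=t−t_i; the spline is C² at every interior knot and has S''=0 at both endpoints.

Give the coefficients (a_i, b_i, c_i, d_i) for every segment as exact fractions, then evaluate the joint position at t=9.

Δ: Δ0=-1, Δ1=-4/3, Δ2=-2, Δ3=9, Δ4=-1/2
row 1: diag=12, rhs=-2; c'=1/4, d'=-1/6
row 2: denom=8−3·1/4=29/4; d'=(-4−3·-1/6)/(29/4)=-14/29
row 3: denom=4−1·4/29=112/29; d'=(66−1·-14/29)/(112/29)=241/14
row 4: denom=6−1·29/112=643/112; d'=(-57−1·241/14)/(643/112)=-8312/643
back: M4=-8312/643
back: M3=241/14−29/112·-8312/643=13221/643
back: M2=-14/29−4/29·13221/643=-2134/643
back: M1=-1/6−1/4·-2134/643=1279/1929
M: M0=0, M1=1279/1929, M2=-2134/643, M3=13221/643, M4=-8312/643, M5=0
seg 0: a=4, c=M0/2=0, d=(M1−M0)/(6·3)=1279/34722, b=Δ0−h0·(2M0+M1)/6=-5137/3858
seg 1: a=1, c=M1/2=1279/3858, d=(M2−M1)/(6·3)=-7681/34722, b=Δ1−h1·(2M1+M2)/6=-650/1929
seg 2: a=-3, c=M2/2=-1067/643, d=(M3−M2)/(6·1)=15355/3858, b=Δ2−h2·(2M2+M3)/6=-16669/3858
seg 3: a=-5, c=M3/2=13221/1286, d=(M4−M3)/(6·1)=-21533/3858, b=Δ3−h3·(2M3+M4)/6=8296/1929
seg 4: a=4, c=M4/2=-4156/643, d=(M5−M4)/(6·2)=2078/1929, b=Δ4−h4·(2M4+M5)/6=31319/3858
t_q=9 → seg 4, τ=1; S=4+31319/3858·τ+-4156/643·τ²+2078/1929·τ³=8657/1286

  seg 0: a=4 b=-5137/3858 c=0 d=1279/34722
  seg 1: a=1 b=-650/1929 c=1279/3858 d=-7681/34722
  seg 2: a=-3 b=-16669/3858 c=-1067/643 d=15355/3858
  seg 3: a=-5 b=8296/1929 c=13221/1286 d=-21533/3858
  seg 4: a=4 b=31319/3858 c=-4156/643 d=2078/1929
S(9) = 8657/1286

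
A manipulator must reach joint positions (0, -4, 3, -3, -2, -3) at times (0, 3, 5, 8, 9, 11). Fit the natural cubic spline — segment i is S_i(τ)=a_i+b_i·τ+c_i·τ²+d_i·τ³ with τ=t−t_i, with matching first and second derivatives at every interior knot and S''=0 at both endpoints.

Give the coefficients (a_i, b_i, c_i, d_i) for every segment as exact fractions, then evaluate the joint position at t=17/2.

  seg 0: a=0 b=-2205/662 c=0 d=3967/17874
  seg 1: a=-4 b=881/331 c=3967/1986 d=-6269/7944
  seg 2: a=3 b=2347/1986 c=-10873/3972 d=19981/35748
  seg 3: a=-3 b=-601/3972 c=759/331 d=-4535/3972
  seg 4: a=-2 b=2005/1986 c=-1499/1324 d=1499/7944
S(17/2) = -28017/10592

Δ: Δ0=-4/3, Δ1=7/2, Δ2=-2, Δ3=1, Δ4=-1/2
row 1: diag=10, rhs=29; c'=1/5, d'=29/10
row 2: denom=10−2·1/5=48/5; d'=(-33−2·29/10)/(48/5)=-97/24
row 3: denom=8−3·5/16=113/16; d'=(18−3·-97/24)/(113/16)=482/113
row 4: denom=6−1·16/113=662/113; d'=(-9−1·482/113)/(662/113)=-1499/662
back: M4=-1499/662
back: M3=482/113−16/113·-1499/662=1518/331
back: M2=-97/24−5/16·1518/331=-10873/1986
back: M1=29/10−1/5·-10873/1986=3967/993
M: M0=0, M1=3967/993, M2=-10873/1986, M3=1518/331, M4=-1499/662, M5=0
seg 0: a=0, c=M0/2=0, d=(M1−M0)/(6·3)=3967/17874, b=Δ0−h0·(2M0+M1)/6=-2205/662
seg 1: a=-4, c=M1/2=3967/1986, d=(M2−M1)/(6·2)=-6269/7944, b=Δ1−h1·(2M1+M2)/6=881/331
seg 2: a=3, c=M2/2=-10873/3972, d=(M3−M2)/(6·3)=19981/35748, b=Δ2−h2·(2M2+M3)/6=2347/1986
seg 3: a=-3, c=M3/2=759/331, d=(M4−M3)/(6·1)=-4535/3972, b=Δ3−h3·(2M3+M4)/6=-601/3972
seg 4: a=-2, c=M4/2=-1499/1324, d=(M5−M4)/(6·2)=1499/7944, b=Δ4−h4·(2M4+M5)/6=2005/1986
t_q=17/2 → seg 3, τ=1/2; S=-3+-601/3972·τ+759/331·τ²+-4535/3972·τ³=-28017/10592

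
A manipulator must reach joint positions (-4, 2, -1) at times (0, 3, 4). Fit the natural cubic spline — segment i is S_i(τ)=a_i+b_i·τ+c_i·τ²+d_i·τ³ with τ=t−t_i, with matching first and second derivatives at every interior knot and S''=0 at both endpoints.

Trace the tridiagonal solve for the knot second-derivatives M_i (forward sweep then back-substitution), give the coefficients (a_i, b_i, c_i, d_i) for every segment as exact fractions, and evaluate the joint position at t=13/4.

  seg 0: a=-4 b=31/8 c=0 d=-5/24
  seg 1: a=2 b=-7/4 c=-15/8 d=5/8
S(13/4) = 745/512

Δ: Δ0=2, Δ1=-3
row 1: diag=8, rhs=-30; c'=1/8, d'=-15/4
back: M1=-15/4
M: M0=0, M1=-15/4, M2=0
seg 0: a=-4, c=M0/2=0, d=(M1−M0)/(6·3)=-5/24, b=Δ0−h0·(2M0+M1)/6=31/8
seg 1: a=2, c=M1/2=-15/8, d=(M2−M1)/(6·1)=5/8, b=Δ1−h1·(2M1+M2)/6=-7/4
t_q=13/4 → seg 1, τ=1/4; S=2+-7/4·τ+-15/8·τ²+5/8·τ³=745/512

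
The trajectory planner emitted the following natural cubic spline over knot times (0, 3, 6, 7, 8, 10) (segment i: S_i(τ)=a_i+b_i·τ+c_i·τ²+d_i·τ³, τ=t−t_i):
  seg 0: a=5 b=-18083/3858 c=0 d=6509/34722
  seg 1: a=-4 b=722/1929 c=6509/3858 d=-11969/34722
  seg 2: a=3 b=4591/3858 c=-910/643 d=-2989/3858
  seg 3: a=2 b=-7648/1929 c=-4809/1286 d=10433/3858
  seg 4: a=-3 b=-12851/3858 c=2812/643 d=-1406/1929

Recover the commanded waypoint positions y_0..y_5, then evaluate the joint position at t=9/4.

y_0 = S_0(0) = a_0 = 5
y_1 = S_1(0) = a_1 = -4
y_2 = S_2(0) = a_2 = 3
y_3 = S_3(0) = a_3 = 2
y_4 = S_4(0) = a_4 = -3
y_5 = S_4(2) = 2
t_q=9/4 is in segment 0 (τ=9/4); S_0(τ)=-280721/82304

y_0=5 y_1=-4 y_2=3 y_3=2 y_4=-3 y_5=2
S(9/4) = -280721/82304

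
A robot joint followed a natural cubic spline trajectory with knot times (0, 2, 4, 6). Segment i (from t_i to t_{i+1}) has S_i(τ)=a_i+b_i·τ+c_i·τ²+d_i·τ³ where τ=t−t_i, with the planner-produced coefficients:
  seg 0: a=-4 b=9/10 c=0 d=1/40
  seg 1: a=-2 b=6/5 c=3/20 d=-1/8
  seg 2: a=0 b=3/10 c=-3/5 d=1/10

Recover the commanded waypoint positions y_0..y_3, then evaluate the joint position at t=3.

y_0 = S_0(0) = a_0 = -4
y_1 = S_1(0) = a_1 = -2
y_2 = S_2(0) = a_2 = 0
y_3 = S_2(2) = -1
t_q=3 is in segment 1 (τ=1); S_1(τ)=-31/40

y_0=-4 y_1=-2 y_2=0 y_3=-1
S(3) = -31/40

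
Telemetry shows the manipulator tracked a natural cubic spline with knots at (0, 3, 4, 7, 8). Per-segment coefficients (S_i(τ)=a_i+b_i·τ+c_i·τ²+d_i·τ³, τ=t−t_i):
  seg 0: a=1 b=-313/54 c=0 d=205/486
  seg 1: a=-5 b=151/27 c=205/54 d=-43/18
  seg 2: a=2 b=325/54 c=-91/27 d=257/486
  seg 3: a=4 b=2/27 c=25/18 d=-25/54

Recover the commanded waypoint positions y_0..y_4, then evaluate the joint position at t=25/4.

y_0=1 y_1=-5 y_2=2 y_3=4 y_4=5
S(25/4) = 1729/384

y_0 = S_0(0) = a_0 = 1
y_1 = S_1(0) = a_1 = -5
y_2 = S_2(0) = a_2 = 2
y_3 = S_3(0) = a_3 = 4
y_4 = S_3(1) = 5
t_q=25/4 is in segment 2 (τ=9/4); S_2(τ)=1729/384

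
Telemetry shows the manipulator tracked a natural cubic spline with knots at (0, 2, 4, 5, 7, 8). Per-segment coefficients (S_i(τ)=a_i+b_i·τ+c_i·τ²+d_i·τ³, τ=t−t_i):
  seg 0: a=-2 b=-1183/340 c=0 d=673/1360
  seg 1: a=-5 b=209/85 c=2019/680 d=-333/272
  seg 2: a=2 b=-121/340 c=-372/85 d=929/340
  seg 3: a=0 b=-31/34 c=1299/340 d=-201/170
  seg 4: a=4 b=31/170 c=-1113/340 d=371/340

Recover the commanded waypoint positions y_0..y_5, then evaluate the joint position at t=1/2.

y_0=-2 y_1=-5 y_2=2 y_3=0 y_4=4 y_5=2
S(1/2) = -8003/2176

y_0 = S_0(0) = a_0 = -2
y_1 = S_1(0) = a_1 = -5
y_2 = S_2(0) = a_2 = 2
y_3 = S_3(0) = a_3 = 0
y_4 = S_4(0) = a_4 = 4
y_5 = S_4(1) = 2
t_q=1/2 is in segment 0 (τ=1/2); S_0(τ)=-8003/2176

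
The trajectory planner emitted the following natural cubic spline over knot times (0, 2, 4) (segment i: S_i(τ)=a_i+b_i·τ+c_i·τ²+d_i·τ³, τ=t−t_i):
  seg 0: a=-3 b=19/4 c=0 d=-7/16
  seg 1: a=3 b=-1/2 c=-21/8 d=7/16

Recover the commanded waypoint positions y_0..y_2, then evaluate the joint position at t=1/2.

y_0 = S_0(0) = a_0 = -3
y_1 = S_1(0) = a_1 = 3
y_2 = S_1(2) = -5
t_q=1/2 is in segment 0 (τ=1/2); S_0(τ)=-87/128

y_0=-3 y_1=3 y_2=-5
S(1/2) = -87/128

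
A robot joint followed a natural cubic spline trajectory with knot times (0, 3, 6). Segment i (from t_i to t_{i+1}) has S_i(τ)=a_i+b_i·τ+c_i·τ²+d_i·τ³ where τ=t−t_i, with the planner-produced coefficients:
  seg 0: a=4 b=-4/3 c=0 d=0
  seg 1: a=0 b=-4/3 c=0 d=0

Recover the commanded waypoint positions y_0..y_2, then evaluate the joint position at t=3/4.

y_0=4 y_1=0 y_2=-4
S(3/4) = 3

y_0 = S_0(0) = a_0 = 4
y_1 = S_1(0) = a_1 = 0
y_2 = S_1(3) = -4
t_q=3/4 is in segment 0 (τ=3/4); S_0(τ)=3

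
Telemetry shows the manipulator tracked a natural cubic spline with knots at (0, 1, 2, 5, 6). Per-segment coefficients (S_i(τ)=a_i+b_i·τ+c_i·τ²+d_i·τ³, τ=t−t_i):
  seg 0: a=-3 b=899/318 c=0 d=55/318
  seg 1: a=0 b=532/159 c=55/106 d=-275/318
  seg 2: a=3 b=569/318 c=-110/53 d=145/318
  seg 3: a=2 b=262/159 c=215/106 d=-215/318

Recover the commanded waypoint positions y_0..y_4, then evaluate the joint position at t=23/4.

y_0=-3 y_1=0 y_2=3 y_3=2 y_4=5
S(23/4) = 27757/6784

y_0 = S_0(0) = a_0 = -3
y_1 = S_1(0) = a_1 = 0
y_2 = S_2(0) = a_2 = 3
y_3 = S_3(0) = a_3 = 2
y_4 = S_3(1) = 5
t_q=23/4 is in segment 3 (τ=3/4); S_3(τ)=27757/6784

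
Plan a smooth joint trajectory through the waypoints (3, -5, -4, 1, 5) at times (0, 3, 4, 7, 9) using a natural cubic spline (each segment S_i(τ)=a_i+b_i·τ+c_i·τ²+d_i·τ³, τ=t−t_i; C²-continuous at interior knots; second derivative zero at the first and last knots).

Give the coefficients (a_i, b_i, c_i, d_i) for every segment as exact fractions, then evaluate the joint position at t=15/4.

Δ: Δ0=-8/3, Δ1=1, Δ2=5/3, Δ3=2
row 1: diag=8, rhs=22; c'=1/8, d'=11/4
row 2: denom=8−1·1/8=63/8; d'=(4−1·11/4)/(63/8)=10/63
row 3: denom=10−3·8/21=62/7; d'=(2−3·10/63)/(62/7)=16/93
back: M3=16/93
back: M2=10/63−8/21·16/93=26/279
back: M1=11/4−1/8·26/279=764/279
M: M0=0, M1=764/279, M2=26/279, M3=16/93, M4=0
seg 0: a=3, c=M0/2=0, d=(M1−M0)/(6·3)=382/2511, b=Δ0−h0·(2M0+M1)/6=-1126/279
seg 1: a=-5, c=M1/2=382/279, d=(M2−M1)/(6·1)=-41/93, b=Δ1−h1·(2M1+M2)/6=20/279
seg 2: a=-4, c=M2/2=13/279, d=(M3−M2)/(6·3)=11/2511, b=Δ2−h2·(2M2+M3)/6=415/279
seg 3: a=1, c=M3/2=8/93, d=(M4−M3)/(6·2)=-4/279, b=Δ3−h3·(2M3+M4)/6=526/279
t_q=15/4 → seg 1, τ=3/4; S=-5+20/279·τ+382/279·τ²+-41/93·τ³=-25963/5952

  seg 0: a=3 b=-1126/279 c=0 d=382/2511
  seg 1: a=-5 b=20/279 c=382/279 d=-41/93
  seg 2: a=-4 b=415/279 c=13/279 d=11/2511
  seg 3: a=1 b=526/279 c=8/93 d=-4/279
S(15/4) = -25963/5952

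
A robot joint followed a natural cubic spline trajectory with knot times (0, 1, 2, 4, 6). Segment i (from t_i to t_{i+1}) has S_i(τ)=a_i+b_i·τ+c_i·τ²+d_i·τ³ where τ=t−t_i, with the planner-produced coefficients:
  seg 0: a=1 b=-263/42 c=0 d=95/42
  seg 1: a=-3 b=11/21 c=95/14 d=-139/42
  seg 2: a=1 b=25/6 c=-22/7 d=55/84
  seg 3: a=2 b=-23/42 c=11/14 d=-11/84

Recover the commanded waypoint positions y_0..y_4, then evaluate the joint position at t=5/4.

y_0 = S_0(0) = a_0 = 1
y_1 = S_1(0) = a_1 = -3
y_2 = S_2(0) = a_2 = 1
y_3 = S_3(0) = a_3 = 2
y_4 = S_3(2) = 3
t_q=5/4 is in segment 1 (τ=1/4); S_1(τ)=-2237/896

y_0=1 y_1=-3 y_2=1 y_3=2 y_4=3
S(5/4) = -2237/896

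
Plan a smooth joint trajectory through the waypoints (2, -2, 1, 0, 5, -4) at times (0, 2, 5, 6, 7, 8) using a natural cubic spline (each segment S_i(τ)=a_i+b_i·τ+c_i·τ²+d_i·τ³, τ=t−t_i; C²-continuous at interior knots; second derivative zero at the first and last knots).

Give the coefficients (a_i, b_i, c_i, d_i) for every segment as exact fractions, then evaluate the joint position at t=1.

  seg 0: a=2 b=-3154/1025 c=0 d=276/1025
  seg 1: a=-2 b=158/1025 c=1656/1025 d=-1367/3075
  seg 2: a=1 b=-2209/1025 c=-489/205 d=3629/1025
  seg 3: a=0 b=3788/1025 c=8442/1025 d=-1421/205
  seg 4: a=5 b=-643/1025 c=-12873/1025 d=4291/1025
S(1) = -828/1025

Δ: Δ0=-2, Δ1=1, Δ2=-1, Δ3=5, Δ4=-9
row 1: diag=10, rhs=18; c'=3/10, d'=9/5
row 2: denom=8−3·3/10=71/10; d'=(-12−3·9/5)/(71/10)=-174/71
row 3: denom=4−1·10/71=274/71; d'=(36−1·-174/71)/(274/71)=1365/137
row 4: denom=4−1·71/274=1025/274; d'=(-84−1·1365/137)/(1025/274)=-25746/1025
back: M4=-25746/1025
back: M3=1365/137−71/274·-25746/1025=16884/1025
back: M2=-174/71−10/71·16884/1025=-978/205
back: M1=9/5−3/10·-978/205=3312/1025
M: M0=0, M1=3312/1025, M2=-978/205, M3=16884/1025, M4=-25746/1025, M5=0
seg 0: a=2, c=M0/2=0, d=(M1−M0)/(6·2)=276/1025, b=Δ0−h0·(2M0+M1)/6=-3154/1025
seg 1: a=-2, c=M1/2=1656/1025, d=(M2−M1)/(6·3)=-1367/3075, b=Δ1−h1·(2M1+M2)/6=158/1025
seg 2: a=1, c=M2/2=-489/205, d=(M3−M2)/(6·1)=3629/1025, b=Δ2−h2·(2M2+M3)/6=-2209/1025
seg 3: a=0, c=M3/2=8442/1025, d=(M4−M3)/(6·1)=-1421/205, b=Δ3−h3·(2M3+M4)/6=3788/1025
seg 4: a=5, c=M4/2=-12873/1025, d=(M5−M4)/(6·1)=4291/1025, b=Δ4−h4·(2M4+M5)/6=-643/1025
t_q=1 → seg 0, τ=1; S=2+-3154/1025·τ+0·τ²+276/1025·τ³=-828/1025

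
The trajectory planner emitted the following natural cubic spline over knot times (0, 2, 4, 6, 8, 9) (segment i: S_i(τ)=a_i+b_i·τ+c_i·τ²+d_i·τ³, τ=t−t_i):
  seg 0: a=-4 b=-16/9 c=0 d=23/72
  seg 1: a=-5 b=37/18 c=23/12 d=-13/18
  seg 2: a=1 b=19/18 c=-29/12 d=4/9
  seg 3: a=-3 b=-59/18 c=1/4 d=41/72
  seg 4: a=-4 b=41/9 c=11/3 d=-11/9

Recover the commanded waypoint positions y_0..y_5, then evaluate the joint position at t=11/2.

y_0=-4 y_1=-5 y_2=1 y_3=-3 y_4=-4 y_5=3
S(11/2) = -65/48

y_0 = S_0(0) = a_0 = -4
y_1 = S_1(0) = a_1 = -5
y_2 = S_2(0) = a_2 = 1
y_3 = S_3(0) = a_3 = -3
y_4 = S_4(0) = a_4 = -4
y_5 = S_4(1) = 3
t_q=11/2 is in segment 2 (τ=3/2); S_2(τ)=-65/48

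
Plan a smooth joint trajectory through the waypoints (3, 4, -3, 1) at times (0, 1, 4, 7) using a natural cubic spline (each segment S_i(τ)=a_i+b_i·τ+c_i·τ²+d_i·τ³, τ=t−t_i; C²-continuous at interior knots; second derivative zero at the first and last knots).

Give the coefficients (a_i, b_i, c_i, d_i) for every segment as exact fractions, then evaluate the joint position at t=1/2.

Δ: Δ0=1, Δ1=-7/3, Δ2=4/3
row 1: diag=8, rhs=-20; c'=3/8, d'=-5/2
row 2: denom=12−3·3/8=87/8; d'=(22−3·-5/2)/(87/8)=236/87
back: M2=236/87
back: M1=-5/2−3/8·236/87=-102/29
M: M0=0, M1=-102/29, M2=236/87, M3=0
seg 0: a=3, c=M0/2=0, d=(M1−M0)/(6·1)=-17/29, b=Δ0−h0·(2M0+M1)/6=46/29
seg 1: a=4, c=M1/2=-51/29, d=(M2−M1)/(6·3)=271/783, b=Δ1−h1·(2M1+M2)/6=-5/29
seg 2: a=-3, c=M2/2=118/87, d=(M3−M2)/(6·3)=-118/783, b=Δ2−h2·(2M2+M3)/6=-40/29
t_q=1/2 → seg 0, τ=1/2; S=3+46/29·τ+0·τ²+-17/29·τ³=863/232

  seg 0: a=3 b=46/29 c=0 d=-17/29
  seg 1: a=4 b=-5/29 c=-51/29 d=271/783
  seg 2: a=-3 b=-40/29 c=118/87 d=-118/783
S(1/2) = 863/232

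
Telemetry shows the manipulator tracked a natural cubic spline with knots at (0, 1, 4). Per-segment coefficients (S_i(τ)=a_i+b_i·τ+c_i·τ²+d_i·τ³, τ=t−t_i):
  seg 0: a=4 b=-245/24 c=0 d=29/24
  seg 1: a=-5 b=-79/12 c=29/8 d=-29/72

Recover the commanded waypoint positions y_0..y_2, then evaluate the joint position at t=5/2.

y_0=4 y_1=-5 y_2=-3
S(5/2) = -517/64

y_0 = S_0(0) = a_0 = 4
y_1 = S_1(0) = a_1 = -5
y_2 = S_1(3) = -3
t_q=5/2 is in segment 1 (τ=3/2); S_1(τ)=-517/64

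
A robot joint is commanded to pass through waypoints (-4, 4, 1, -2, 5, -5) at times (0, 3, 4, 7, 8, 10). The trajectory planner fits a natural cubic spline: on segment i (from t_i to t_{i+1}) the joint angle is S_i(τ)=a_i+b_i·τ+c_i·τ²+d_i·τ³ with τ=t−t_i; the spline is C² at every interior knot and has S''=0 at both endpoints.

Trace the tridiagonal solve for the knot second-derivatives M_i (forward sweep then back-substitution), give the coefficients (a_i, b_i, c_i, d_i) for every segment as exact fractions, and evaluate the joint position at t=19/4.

  seg 0: a=-4 b=11960/2529 c=0 d=-5216/22761
  seg 1: a=4 b=-3688/2529 c=-5216/2529 d=439/843
  seg 2: a=1 b=-10169/2529 c=-1265/2529 d=11435/22761
  seg 3: a=-2 b=16546/2529 c=1130/281 d=-9013/2529
  seg 4: a=5 b=9847/2529 c=-5623/843 d=5623/5058
S(19/4) = -37499/17984

Δ: Δ0=8/3, Δ1=-3, Δ2=-1, Δ3=7, Δ4=-5
row 1: diag=8, rhs=-34; c'=1/8, d'=-17/4
row 2: denom=8−1·1/8=63/8; d'=(12−1·-17/4)/(63/8)=130/63
row 3: denom=8−3·8/21=48/7; d'=(48−3·130/63)/(48/7)=439/72
row 4: denom=6−1·7/48=281/48; d'=(-72−1·439/72)/(281/48)=-11246/843
back: M4=-11246/843
back: M3=439/72−7/48·-11246/843=2260/281
back: M2=130/63−8/21·2260/281=-2530/2529
back: M1=-17/4−1/8·-2530/2529=-10432/2529
M: M0=0, M1=-10432/2529, M2=-2530/2529, M3=2260/281, M4=-11246/843, M5=0
seg 0: a=-4, c=M0/2=0, d=(M1−M0)/(6·3)=-5216/22761, b=Δ0−h0·(2M0+M1)/6=11960/2529
seg 1: a=4, c=M1/2=-5216/2529, d=(M2−M1)/(6·1)=439/843, b=Δ1−h1·(2M1+M2)/6=-3688/2529
seg 2: a=1, c=M2/2=-1265/2529, d=(M3−M2)/(6·3)=11435/22761, b=Δ2−h2·(2M2+M3)/6=-10169/2529
seg 3: a=-2, c=M3/2=1130/281, d=(M4−M3)/(6·1)=-9013/2529, b=Δ3−h3·(2M3+M4)/6=16546/2529
seg 4: a=5, c=M4/2=-5623/843, d=(M5−M4)/(6·2)=5623/5058, b=Δ4−h4·(2M4+M5)/6=9847/2529
t_q=19/4 → seg 2, τ=3/4; S=1+-10169/2529·τ+-1265/2529·τ²+11435/22761·τ³=-37499/17984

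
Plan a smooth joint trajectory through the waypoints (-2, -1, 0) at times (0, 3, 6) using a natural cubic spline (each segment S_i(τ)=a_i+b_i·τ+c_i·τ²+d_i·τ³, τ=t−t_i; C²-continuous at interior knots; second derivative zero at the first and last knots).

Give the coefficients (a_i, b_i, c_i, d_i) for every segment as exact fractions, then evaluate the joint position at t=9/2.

  seg 0: a=-2 b=1/3 c=0 d=0
  seg 1: a=-1 b=1/3 c=0 d=0
S(9/2) = -1/2

Δ: Δ0=1/3, Δ1=1/3
row 1: diag=12, rhs=0; c'=1/4, d'=0
back: M1=0
M: M0=0, M1=0, M2=0
seg 0: a=-2, c=M0/2=0, d=(M1−M0)/(6·3)=0, b=Δ0−h0·(2M0+M1)/6=1/3
seg 1: a=-1, c=M1/2=0, d=(M2−M1)/(6·3)=0, b=Δ1−h1·(2M1+M2)/6=1/3
t_q=9/2 → seg 1, τ=3/2; S=-1+1/3·τ+0·τ²+0·τ³=-1/2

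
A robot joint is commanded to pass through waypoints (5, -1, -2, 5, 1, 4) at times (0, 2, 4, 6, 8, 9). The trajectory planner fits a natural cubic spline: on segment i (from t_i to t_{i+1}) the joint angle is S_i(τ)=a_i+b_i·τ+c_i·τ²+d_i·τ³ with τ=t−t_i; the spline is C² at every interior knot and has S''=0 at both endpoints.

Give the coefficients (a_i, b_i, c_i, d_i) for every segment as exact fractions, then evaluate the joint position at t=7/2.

  seg 0: a=5 b=-496/153 c=0 d=37/612
  seg 1: a=-1 b=-385/153 c=37/102 d=395/1224
  seg 2: a=-2 b=859/306 c=469/204 d=-1195/1224
  seg 3: a=5 b=44/153 c=-121/34 d=739/612
  seg 4: a=1 b=83/153 c=188/51 d=-188/153
S(7/2) = -9365/3264

Δ: Δ0=-3, Δ1=-1/2, Δ2=7/2, Δ3=-2, Δ4=3
row 1: diag=8, rhs=15; c'=1/4, d'=15/8
row 2: denom=8−2·1/4=15/2; d'=(24−2·15/8)/(15/2)=27/10
row 3: denom=8−2·4/15=112/15; d'=(-33−2·27/10)/(112/15)=-36/7
row 4: denom=6−2·15/56=153/28; d'=(30−2·-36/7)/(153/28)=376/51
back: M4=376/51
back: M3=-36/7−15/56·376/51=-121/17
back: M2=27/10−4/15·-121/17=469/102
back: M1=15/8−1/4·469/102=37/51
M: M0=0, M1=37/51, M2=469/102, M3=-121/17, M4=376/51, M5=0
seg 0: a=5, c=M0/2=0, d=(M1−M0)/(6·2)=37/612, b=Δ0−h0·(2M0+M1)/6=-496/153
seg 1: a=-1, c=M1/2=37/102, d=(M2−M1)/(6·2)=395/1224, b=Δ1−h1·(2M1+M2)/6=-385/153
seg 2: a=-2, c=M2/2=469/204, d=(M3−M2)/(6·2)=-1195/1224, b=Δ2−h2·(2M2+M3)/6=859/306
seg 3: a=5, c=M3/2=-121/34, d=(M4−M3)/(6·2)=739/612, b=Δ3−h3·(2M3+M4)/6=44/153
seg 4: a=1, c=M4/2=188/51, d=(M5−M4)/(6·1)=-188/153, b=Δ4−h4·(2M4+M5)/6=83/153
t_q=7/2 → seg 1, τ=3/2; S=-1+-385/153·τ+37/102·τ²+395/1224·τ³=-9365/3264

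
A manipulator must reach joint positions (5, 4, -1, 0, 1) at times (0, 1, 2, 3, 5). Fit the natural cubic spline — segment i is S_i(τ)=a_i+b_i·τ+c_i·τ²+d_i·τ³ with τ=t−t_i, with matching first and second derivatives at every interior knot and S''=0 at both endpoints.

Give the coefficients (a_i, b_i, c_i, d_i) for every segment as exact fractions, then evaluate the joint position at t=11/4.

  seg 0: a=5 b=85/172 c=0 d=-257/172
  seg 1: a=4 b=-343/86 c=-771/172 d=597/172
  seg 2: a=-1 b=-437/172 c=255/43 d=-411/172
  seg 3: a=0 b=185/86 c=-213/172 d=71/344
S(11/4) = -6361/11008

Δ: Δ0=-1, Δ1=-5, Δ2=1, Δ3=1/2
row 1: diag=4, rhs=-24; c'=1/4, d'=-6
row 2: denom=4−1·1/4=15/4; d'=(36−1·-6)/(15/4)=56/5
row 3: denom=6−1·4/15=86/15; d'=(-3−1·56/5)/(86/15)=-213/86
back: M3=-213/86
back: M2=56/5−4/15·-213/86=510/43
back: M1=-6−1/4·510/43=-771/86
M: M0=0, M1=-771/86, M2=510/43, M3=-213/86, M4=0
seg 0: a=5, c=M0/2=0, d=(M1−M0)/(6·1)=-257/172, b=Δ0−h0·(2M0+M1)/6=85/172
seg 1: a=4, c=M1/2=-771/172, d=(M2−M1)/(6·1)=597/172, b=Δ1−h1·(2M1+M2)/6=-343/86
seg 2: a=-1, c=M2/2=255/43, d=(M3−M2)/(6·1)=-411/172, b=Δ2−h2·(2M2+M3)/6=-437/172
seg 3: a=0, c=M3/2=-213/172, d=(M4−M3)/(6·2)=71/344, b=Δ3−h3·(2M3+M4)/6=185/86
t_q=11/4 → seg 2, τ=3/4; S=-1+-437/172·τ+255/43·τ²+-411/172·τ³=-6361/11008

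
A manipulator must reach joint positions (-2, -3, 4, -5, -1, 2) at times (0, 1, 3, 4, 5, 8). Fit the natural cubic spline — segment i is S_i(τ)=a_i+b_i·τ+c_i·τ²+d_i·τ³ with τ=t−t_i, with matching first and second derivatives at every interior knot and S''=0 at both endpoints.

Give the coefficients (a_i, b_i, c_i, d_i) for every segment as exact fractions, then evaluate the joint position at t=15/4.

Δ: Δ0=-1, Δ1=7/2, Δ2=-9, Δ3=4, Δ4=1
row 1: diag=6, rhs=27; c'=1/3, d'=9/2
row 2: denom=6−2·1/3=16/3; d'=(-75−2·9/2)/(16/3)=-63/4
row 3: denom=4−1·3/16=61/16; d'=(78−1·-63/4)/(61/16)=1500/61
row 4: denom=8−1·16/61=472/61; d'=(-18−1·1500/61)/(472/61)=-1299/236
back: M4=-1299/236
back: M3=1500/61−16/61·-1299/236=1536/59
back: M2=-63/4−3/16·1536/59=-4869/236
back: M1=9/2−1/3·-4869/236=2685/236
M: M0=0, M1=2685/236, M2=-4869/236, M3=1536/59, M4=-1299/236, M5=0
seg 0: a=-2, c=M0/2=0, d=(M1−M0)/(6·1)=895/472, b=Δ0−h0·(2M0+M1)/6=-1367/472
seg 1: a=-3, c=M1/2=2685/472, d=(M2−M1)/(6·2)=-1259/472, b=Δ1−h1·(2M1+M2)/6=659/236
seg 2: a=4, c=M2/2=-4869/472, d=(M3−M2)/(6·1)=3671/472, b=Δ2−h2·(2M2+M3)/6=-1525/236
seg 3: a=-5, c=M3/2=768/59, d=(M4−M3)/(6·1)=-2481/472, b=Δ3−h3·(2M3+M4)/6=-1775/472
seg 4: a=-1, c=M4/2=-1299/472, d=(M5−M4)/(6·3)=433/1416, b=Δ4−h4·(2M4+M5)/6=1535/236
t_q=15/4 → seg 2, τ=3/4; S=4+-1525/236·τ+-4869/472·τ²+3671/472·τ³=-101735/30208

  seg 0: a=-2 b=-1367/472 c=0 d=895/472
  seg 1: a=-3 b=659/236 c=2685/472 d=-1259/472
  seg 2: a=4 b=-1525/236 c=-4869/472 d=3671/472
  seg 3: a=-5 b=-1775/472 c=768/59 d=-2481/472
  seg 4: a=-1 b=1535/236 c=-1299/472 d=433/1416
S(15/4) = -101735/30208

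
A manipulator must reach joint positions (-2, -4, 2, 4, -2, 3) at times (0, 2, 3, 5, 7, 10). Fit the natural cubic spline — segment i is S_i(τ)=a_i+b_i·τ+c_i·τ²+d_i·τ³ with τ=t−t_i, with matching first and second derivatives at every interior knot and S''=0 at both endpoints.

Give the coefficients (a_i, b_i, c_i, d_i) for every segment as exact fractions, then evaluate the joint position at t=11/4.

  seg 0: a=-2 b=-1321/363 c=0 d=479/726
  seg 1: a=-4 b=1553/363 c=479/121 d=-812/363
  seg 2: a=2 b=181/33 c=-333/121 d=185/726
  seg 3: a=4 b=-895/363 c=-148/121 d=347/726
  seg 4: a=-2 b=-589/363 c=199/121 d=-199/1089
S(11/4) = 119/242

Δ: Δ0=-1, Δ1=6, Δ2=1, Δ3=-3, Δ4=5/3
row 1: diag=6, rhs=42; c'=1/6, d'=7
row 2: denom=6−1·1/6=35/6; d'=(-30−1·7)/(35/6)=-222/35
row 3: denom=8−2·12/35=256/35; d'=(-24−2·-222/35)/(256/35)=-99/64
row 4: denom=10−2·35/128=605/64; d'=(28−2·-99/64)/(605/64)=398/121
back: M4=398/121
back: M3=-99/64−35/128·398/121=-296/121
back: M2=-222/35−12/35·-296/121=-666/121
back: M1=7−1/6·-666/121=958/121
M: M0=0, M1=958/121, M2=-666/121, M3=-296/121, M4=398/121, M5=0
seg 0: a=-2, c=M0/2=0, d=(M1−M0)/(6·2)=479/726, b=Δ0−h0·(2M0+M1)/6=-1321/363
seg 1: a=-4, c=M1/2=479/121, d=(M2−M1)/(6·1)=-812/363, b=Δ1−h1·(2M1+M2)/6=1553/363
seg 2: a=2, c=M2/2=-333/121, d=(M3−M2)/(6·2)=185/726, b=Δ2−h2·(2M2+M3)/6=181/33
seg 3: a=4, c=M3/2=-148/121, d=(M4−M3)/(6·2)=347/726, b=Δ3−h3·(2M3+M4)/6=-895/363
seg 4: a=-2, c=M4/2=199/121, d=(M5−M4)/(6·3)=-199/1089, b=Δ4−h4·(2M4+M5)/6=-589/363
t_q=11/4 → seg 1, τ=3/4; S=-4+1553/363·τ+479/121·τ²+-812/363·τ³=119/242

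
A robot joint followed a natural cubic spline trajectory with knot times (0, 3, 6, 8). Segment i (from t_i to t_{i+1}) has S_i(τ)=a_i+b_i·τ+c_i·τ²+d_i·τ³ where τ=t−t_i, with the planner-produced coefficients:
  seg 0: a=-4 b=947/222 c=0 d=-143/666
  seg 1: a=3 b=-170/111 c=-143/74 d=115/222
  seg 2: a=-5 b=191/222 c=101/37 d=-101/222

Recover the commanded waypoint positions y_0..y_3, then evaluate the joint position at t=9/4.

y_0=-4 y_1=3 y_2=-5 y_3=4
S(9/4) = 14929/4736

y_0 = S_0(0) = a_0 = -4
y_1 = S_1(0) = a_1 = 3
y_2 = S_2(0) = a_2 = -5
y_3 = S_2(2) = 4
t_q=9/4 is in segment 0 (τ=9/4); S_0(τ)=14929/4736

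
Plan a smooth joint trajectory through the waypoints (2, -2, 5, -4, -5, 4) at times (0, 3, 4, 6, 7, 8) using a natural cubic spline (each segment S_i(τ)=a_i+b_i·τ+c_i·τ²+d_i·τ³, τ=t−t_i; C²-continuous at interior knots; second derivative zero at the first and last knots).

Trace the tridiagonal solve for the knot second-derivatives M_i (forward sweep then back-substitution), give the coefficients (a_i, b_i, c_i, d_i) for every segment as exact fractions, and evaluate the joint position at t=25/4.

  seg 0: a=2 b=-30829/5718 c=0 d=7735/17154
  seg 1: a=-2 b=19393/2859 c=7735/1906 d=-21965/5718
  seg 2: a=5 b=19301/5718 c=-7115/953 d=10087/5718
  seg 3: a=-4 b=-30415/5718 c=2972/953 d=6865/5718
  seg 4: a=-5 b=12922/2859 c=12809/1906 d=-12809/5718
S(25/4) = -624085/121984

Δ: Δ0=-4/3, Δ1=7, Δ2=-9/2, Δ3=-1, Δ4=9
row 1: diag=8, rhs=50; c'=1/8, d'=25/4
row 2: denom=6−1·1/8=47/8; d'=(-69−1·25/4)/(47/8)=-602/47
row 3: denom=6−2·16/47=250/47; d'=(21−2·-602/47)/(250/47)=2191/250
row 4: denom=4−1·47/250=953/250; d'=(60−1·2191/250)/(953/250)=12809/953
back: M4=12809/953
back: M3=2191/250−47/250·12809/953=5944/953
back: M2=-602/47−16/47·5944/953=-14230/953
back: M1=25/4−1/8·-14230/953=7735/953
M: M0=0, M1=7735/953, M2=-14230/953, M3=5944/953, M4=12809/953, M5=0
seg 0: a=2, c=M0/2=0, d=(M1−M0)/(6·3)=7735/17154, b=Δ0−h0·(2M0+M1)/6=-30829/5718
seg 1: a=-2, c=M1/2=7735/1906, d=(M2−M1)/(6·1)=-21965/5718, b=Δ1−h1·(2M1+M2)/6=19393/2859
seg 2: a=5, c=M2/2=-7115/953, d=(M3−M2)/(6·2)=10087/5718, b=Δ2−h2·(2M2+M3)/6=19301/5718
seg 3: a=-4, c=M3/2=2972/953, d=(M4−M3)/(6·1)=6865/5718, b=Δ3−h3·(2M3+M4)/6=-30415/5718
seg 4: a=-5, c=M4/2=12809/1906, d=(M5−M4)/(6·1)=-12809/5718, b=Δ4−h4·(2M4+M5)/6=12922/2859
t_q=25/4 → seg 3, τ=1/4; S=-4+-30415/5718·τ+2972/953·τ²+6865/5718·τ³=-624085/121984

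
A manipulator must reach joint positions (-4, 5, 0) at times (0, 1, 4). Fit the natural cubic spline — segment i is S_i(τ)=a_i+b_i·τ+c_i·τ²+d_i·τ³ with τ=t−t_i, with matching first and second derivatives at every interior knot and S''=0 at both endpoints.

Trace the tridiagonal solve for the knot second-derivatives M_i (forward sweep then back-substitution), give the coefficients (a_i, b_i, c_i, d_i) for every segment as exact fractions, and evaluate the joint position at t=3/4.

  seg 0: a=-4 b=31/3 c=0 d=-4/3
  seg 1: a=5 b=19/3 c=-4 d=4/9
S(3/4) = 51/16

Δ: Δ0=9, Δ1=-5/3
row 1: diag=8, rhs=-64; c'=3/8, d'=-8
back: M1=-8
M: M0=0, M1=-8, M2=0
seg 0: a=-4, c=M0/2=0, d=(M1−M0)/(6·1)=-4/3, b=Δ0−h0·(2M0+M1)/6=31/3
seg 1: a=5, c=M1/2=-4, d=(M2−M1)/(6·3)=4/9, b=Δ1−h1·(2M1+M2)/6=19/3
t_q=3/4 → seg 0, τ=3/4; S=-4+31/3·τ+0·τ²+-4/3·τ³=51/16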